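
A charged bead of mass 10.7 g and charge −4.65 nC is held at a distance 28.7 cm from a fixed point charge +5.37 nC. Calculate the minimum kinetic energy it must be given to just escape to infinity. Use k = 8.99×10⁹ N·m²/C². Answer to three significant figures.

7.82×10⁻⁷ J

To just escape, total mechanical energy must reach zero at infinity: ½mv²_min + U = 0, so ½mv²_min = −U = |kQq|/r.
|U| = |kQq|/r = (8.99×10⁹ N·m²/C²)(5.37×10⁻⁹)(4.65×10⁻⁹)/(0.287) = 7.82×10⁻⁷ J.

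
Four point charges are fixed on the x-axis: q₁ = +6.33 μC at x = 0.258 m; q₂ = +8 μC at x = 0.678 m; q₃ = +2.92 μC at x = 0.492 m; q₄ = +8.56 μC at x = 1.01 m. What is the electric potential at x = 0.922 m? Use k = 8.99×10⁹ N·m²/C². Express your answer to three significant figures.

Electric potential is a scalar, so the contributions from each charge add algebraically: V = Σ kqᵢ/rᵢ.
Distances from the field point to each charge: r₁ = 0.664 m, r₂ = 0.244 m, r₃ = 0.430 m, r₄ = 0.0880 m.
V = k[(6.33×10⁻⁶)/(0.664) + (8.00×10⁻⁶)/(0.244) + (2.92×10⁻⁶)/(0.430) + (8.56×10⁻⁶)/(0.0880)] = 1.32×10⁶ V.

1.32×10⁶ V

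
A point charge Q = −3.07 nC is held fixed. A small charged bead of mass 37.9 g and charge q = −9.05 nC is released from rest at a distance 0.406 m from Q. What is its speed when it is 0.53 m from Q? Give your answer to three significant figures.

Only the electrostatic force acts, so mechanical energy is conserved: ½mv² = U₁ − U₂ = kQq(1/r₁ − 1/r₂).
U₁ − U₂ = (8.99×10⁹ N·m²/C²)(-3.07×10⁻⁹ C)(-9.05×10⁻⁹ C)(1/0.406 − 1/0.530) = 1.44×10⁻⁷ J.
v = √(2·1.44×10⁻⁷/0.0379) = 2.76×10⁻³ m/s.

2.76×10⁻³ m/s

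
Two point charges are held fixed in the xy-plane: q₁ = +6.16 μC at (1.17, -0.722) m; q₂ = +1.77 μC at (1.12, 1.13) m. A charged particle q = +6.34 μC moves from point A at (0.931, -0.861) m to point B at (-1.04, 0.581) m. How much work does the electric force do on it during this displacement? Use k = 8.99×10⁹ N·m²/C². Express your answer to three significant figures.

The work done by the electric force is W_field = −ΔU = −q(V_B − V_A) = q(V_A − V_B).
At A: distances to the source charges are 0.276 m, 2.00 m; V_A = Σ kqᵢ/rᵢ = 2.08×10⁵ V.
At B: distances to the source charges are 2.57 m, 2.23 m; V_B = Σ kqᵢ/rᵢ = 2.87×10⁴ V.
ΔV = V_B − V_A = -1.80×10⁵ V.
W_field = −qΔV = −(6.34×10⁻⁶ C)(-1.80×10⁵ V) = 1.14 J.

1.14 J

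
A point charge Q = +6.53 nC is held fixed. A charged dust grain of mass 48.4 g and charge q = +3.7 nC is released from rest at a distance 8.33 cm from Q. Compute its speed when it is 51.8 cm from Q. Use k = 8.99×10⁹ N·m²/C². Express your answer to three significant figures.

Only the electrostatic force acts, so mechanical energy is conserved: ½mv² = U₁ − U₂ = kQq(1/r₁ − 1/r₂).
U₁ − U₂ = (8.99×10⁹ N·m²/C²)(6.53×10⁻⁹ C)(3.70×10⁻⁹ C)(1/0.0833 − 1/0.518) = 2.19×10⁻⁶ J.
v = √(2·2.19×10⁻⁶/0.0484) = 9.51×10⁻³ m/s.

9.51×10⁻³ m/s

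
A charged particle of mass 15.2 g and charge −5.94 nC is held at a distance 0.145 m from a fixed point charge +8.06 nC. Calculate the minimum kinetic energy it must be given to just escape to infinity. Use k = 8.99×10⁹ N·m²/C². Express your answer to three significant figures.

2.97×10⁻⁶ J

To just escape, total mechanical energy must reach zero at infinity: ½mv²_min + U = 0, so ½mv²_min = −U = |kQq|/r.
|U| = |kQq|/r = (8.99×10⁹ N·m²/C²)(8.06×10⁻⁹)(5.94×10⁻⁹)/(0.145) = 2.97×10⁻⁶ J.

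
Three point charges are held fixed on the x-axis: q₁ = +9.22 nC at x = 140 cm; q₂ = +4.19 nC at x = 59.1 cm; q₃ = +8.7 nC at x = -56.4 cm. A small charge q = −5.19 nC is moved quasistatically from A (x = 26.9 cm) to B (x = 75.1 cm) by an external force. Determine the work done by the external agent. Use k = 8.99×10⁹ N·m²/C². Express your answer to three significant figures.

For quasistatic motion the external work equals the change in potential energy: W_ext = qΔV = q(V_B − V_A).
At A: distances to the source charges are 1.13 m, 0.322 m, 0.833 m; V_A = Σ kqᵢ/rᵢ = 284 V.
At B: distances to the source charges are 0.649 m, 0.160 m, 1.31 m; V_B = Σ kqᵢ/rᵢ = 423 V.
ΔV = V_B − V_A = 138 V.
W_ext = qΔV = (-5.19×10⁻⁹ C)(138 V) = -7.19×10⁻⁷ J.

-7.19×10⁻⁷ J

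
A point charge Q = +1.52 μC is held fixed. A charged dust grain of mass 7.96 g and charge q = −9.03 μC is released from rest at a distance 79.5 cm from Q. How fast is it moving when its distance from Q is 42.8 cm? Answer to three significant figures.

Only the electrostatic force acts, so mechanical energy is conserved: ½mv² = U₁ − U₂ = kQq(1/r₁ − 1/r₂).
U₁ − U₂ = (8.99×10⁹ N·m²/C²)(1.52×10⁻⁶ C)(-9.03×10⁻⁶ C)(1/0.795 − 1/0.428) = 0.133 J.
v = √(2·0.133/7.96×10⁻³) = 5.78 m/s.

5.78 m/s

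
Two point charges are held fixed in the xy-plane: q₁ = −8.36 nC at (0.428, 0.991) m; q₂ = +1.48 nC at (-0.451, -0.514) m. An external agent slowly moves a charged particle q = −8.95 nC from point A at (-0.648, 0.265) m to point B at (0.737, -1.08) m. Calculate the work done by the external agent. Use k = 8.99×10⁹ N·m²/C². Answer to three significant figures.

-1.39×10⁻⁷ J

For quasistatic motion the external work equals the change in potential energy: W_ext = qΔV = q(V_B − V_A).
At A: distances to the source charges are 1.30 m, 0.804 m; V_A = Σ kqᵢ/rᵢ = -41.3 V.
At B: distances to the source charges are 2.09 m, 1.32 m; V_B = Σ kqᵢ/rᵢ = -25.8 V.
ΔV = V_B − V_A = 15.6 V.
W_ext = qΔV = (-8.95×10⁻⁹ C)(15.6 V) = -1.39×10⁻⁷ J.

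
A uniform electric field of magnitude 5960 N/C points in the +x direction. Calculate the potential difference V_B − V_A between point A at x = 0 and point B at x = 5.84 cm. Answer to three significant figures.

-348 V

In a uniform field, potential decreases in the direction of E: V_B − V_A = −E·Δx.
V_B − V_A = −(5960 V/m)(0.0584 m) = -348 V.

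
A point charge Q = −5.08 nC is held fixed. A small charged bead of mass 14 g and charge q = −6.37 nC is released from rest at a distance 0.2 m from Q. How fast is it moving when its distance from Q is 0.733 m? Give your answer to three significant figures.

0.0123 m/s

Only the electrostatic force acts, so mechanical energy is conserved: ½mv² = U₁ − U₂ = kQq(1/r₁ − 1/r₂).
U₁ − U₂ = (8.99×10⁹ N·m²/C²)(-5.08×10⁻⁹ C)(-6.37×10⁻⁹ C)(1/0.200 − 1/0.733) = 1.06×10⁻⁶ J.
v = √(2·1.06×10⁻⁶/0.0140) = 0.0123 m/s.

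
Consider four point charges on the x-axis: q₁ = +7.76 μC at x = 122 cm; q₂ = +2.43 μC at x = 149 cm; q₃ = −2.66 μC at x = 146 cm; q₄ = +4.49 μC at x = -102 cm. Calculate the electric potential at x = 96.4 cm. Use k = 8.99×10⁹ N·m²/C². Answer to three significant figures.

2.86×10⁵ V

The total potential is the scalar sum of each charge's contribution, V = Σ kqᵢ/rᵢ.
Distances from the field point to each charge: r₁ = 0.256 m, r₂ = 0.526 m, r₃ = 0.496 m, r₄ = 1.98 m.
V = k[(7.76×10⁻⁶)/(0.256) + (2.43×10⁻⁶)/(0.526) + (-2.66×10⁻⁶)/(0.496) + (4.49×10⁻⁶)/(1.98)] = 2.86×10⁵ V.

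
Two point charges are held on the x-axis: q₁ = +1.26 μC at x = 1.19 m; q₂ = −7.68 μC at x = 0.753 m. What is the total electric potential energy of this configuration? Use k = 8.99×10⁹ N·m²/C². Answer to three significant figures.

The work to assemble the configuration equals its total potential energy, U = Σ kqᵢqⱼ/rᵢⱼ over all pairs.
Pair separations: r₁₂ = 0.437 m.
U = (-0.199) = -0.199 J.

-0.199 J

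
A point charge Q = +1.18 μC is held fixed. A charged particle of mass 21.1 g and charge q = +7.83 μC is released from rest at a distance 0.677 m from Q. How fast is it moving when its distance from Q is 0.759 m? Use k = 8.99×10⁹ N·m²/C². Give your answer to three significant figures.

Only the electrostatic force acts, so mechanical energy is conserved: ½mv² = U₁ − U₂ = kQq(1/r₁ − 1/r₂).
U₁ − U₂ = (8.99×10⁹ N·m²/C²)(1.18×10⁻⁶ C)(7.83×10⁻⁶ C)(1/0.677 − 1/0.759) = 0.0133 J.
v = √(2·0.0133/0.0211) = 1.12 m/s.

1.12 m/s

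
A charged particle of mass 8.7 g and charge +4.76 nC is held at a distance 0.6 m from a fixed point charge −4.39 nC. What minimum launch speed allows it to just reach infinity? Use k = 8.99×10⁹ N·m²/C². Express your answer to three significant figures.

8.48×10⁻³ m/s

To just escape, total mechanical energy must reach zero at infinity: ½mv²_min + U = 0, so ½mv²_min = −U = |kQq|/r.
|U| = |kQq|/r = (8.99×10⁹ N·m²/C²)(4.39×10⁻⁹)(4.76×10⁻⁹)/(0.600) = 3.13×10⁻⁷ J.
v_min = √(2|U|/m) = √(2·3.13×10⁻⁷/8.70×10⁻³) = 8.48×10⁻³ m/s.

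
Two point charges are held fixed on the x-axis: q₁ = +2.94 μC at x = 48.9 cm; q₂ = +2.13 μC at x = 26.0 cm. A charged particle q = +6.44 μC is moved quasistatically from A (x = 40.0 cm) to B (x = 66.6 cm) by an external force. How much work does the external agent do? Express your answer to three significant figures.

For quasistatic motion the external work equals the change in potential energy: W_ext = qΔV = q(V_B − V_A).
At A: distances to the source charges are 0.0890 m, 0.140 m; V_A = Σ kqᵢ/rᵢ = 4.34×10⁵ V.
At B: distances to the source charges are 0.177 m, 0.406 m; V_B = Σ kqᵢ/rᵢ = 1.96×10⁵ V.
ΔV = V_B − V_A = -2.37×10⁵ V.
W_ext = qΔV = (6.44×10⁻⁶ C)(-2.37×10⁵ V) = -1.53 J.

-1.53 J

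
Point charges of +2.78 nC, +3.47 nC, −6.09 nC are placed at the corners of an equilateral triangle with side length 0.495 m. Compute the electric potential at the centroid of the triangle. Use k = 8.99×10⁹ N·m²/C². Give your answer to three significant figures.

5.03 V

Electric potential is a scalar, so the contributions from each charge add algebraically: V = Σ kqᵢ/rᵢ.
The distance from each vertex to the centroid is a/√3 = 0.286 m.
V = k[(2.78×10⁻⁹)/(0.286) + (3.47×10⁻⁹)/(0.286) + (-6.09×10⁻⁹)/(0.286)] = 5.03 V.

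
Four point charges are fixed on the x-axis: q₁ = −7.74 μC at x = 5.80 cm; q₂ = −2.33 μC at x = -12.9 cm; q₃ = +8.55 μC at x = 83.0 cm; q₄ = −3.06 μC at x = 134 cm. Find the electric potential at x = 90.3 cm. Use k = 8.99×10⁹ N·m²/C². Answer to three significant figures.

8.87×10⁵ V

Electric potential is a scalar, so the contributions from each charge add algebraically: V = Σ kqᵢ/rᵢ.
Distances from the field point to each charge: r₁ = 0.845 m, r₂ = 1.03 m, r₃ = 0.0730 m, r₄ = 0.437 m.
V = k[(-7.74×10⁻⁶)/(0.845) + (-2.33×10⁻⁶)/(1.03) + (8.55×10⁻⁶)/(0.0730) + (-3.06×10⁻⁶)/(0.437)] = 8.87×10⁵ V.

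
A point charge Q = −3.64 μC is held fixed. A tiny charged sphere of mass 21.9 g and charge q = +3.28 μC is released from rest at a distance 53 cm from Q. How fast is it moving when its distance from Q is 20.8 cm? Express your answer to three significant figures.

Only the electrostatic force acts, so mechanical energy is conserved: ½mv² = U₁ − U₂ = kQq(1/r₁ − 1/r₂).
U₁ − U₂ = (8.99×10⁹ N·m²/C²)(-3.64×10⁻⁶ C)(3.28×10⁻⁶ C)(1/0.530 − 1/0.208) = 0.314 J.
v = √(2·0.314/0.0219) = 5.35 m/s.

5.35 m/s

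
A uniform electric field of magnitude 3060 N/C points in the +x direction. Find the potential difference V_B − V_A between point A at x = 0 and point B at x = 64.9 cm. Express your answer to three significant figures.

-1990 V

In a uniform field, potential decreases in the direction of E: V_B − V_A = −E·Δx.
V_B − V_A = −(3060 V/m)(0.649 m) = -1990 V.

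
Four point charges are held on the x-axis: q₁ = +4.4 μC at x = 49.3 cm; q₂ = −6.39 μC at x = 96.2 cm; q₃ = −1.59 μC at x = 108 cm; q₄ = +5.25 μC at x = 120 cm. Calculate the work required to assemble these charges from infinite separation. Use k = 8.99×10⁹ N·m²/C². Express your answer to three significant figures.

-1.47 J

The work to assemble the configuration equals its total potential energy, U = Σ kqᵢqⱼ/rᵢⱼ over all pairs.
Pair separations: r₁₂ = 0.469 m, r₁₃ = 0.587 m, r₁₄ = 0.707 m, r₂₃ = 0.118 m, r₂₄ = 0.238 m, r₃₄ = 0.120 m.
Summing all 6 pair terms gives U = -1.47 J.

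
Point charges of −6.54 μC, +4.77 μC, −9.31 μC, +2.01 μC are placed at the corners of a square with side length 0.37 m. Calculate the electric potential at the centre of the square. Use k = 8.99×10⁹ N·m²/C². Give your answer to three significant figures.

-3.12×10⁵ V

Electric potential is a scalar, so the contributions from each charge add algebraically: V = Σ kqᵢ/rᵢ.
The distance from each corner to the centre is a√2/2 = 0.262 m.
V = k[(-6.54×10⁻⁶)/(0.262) + (4.77×10⁻⁶)/(0.262) + (-9.31×10⁻⁶)/(0.262) + (2.01×10⁻⁶)/(0.262)] = -3.12×10⁵ V.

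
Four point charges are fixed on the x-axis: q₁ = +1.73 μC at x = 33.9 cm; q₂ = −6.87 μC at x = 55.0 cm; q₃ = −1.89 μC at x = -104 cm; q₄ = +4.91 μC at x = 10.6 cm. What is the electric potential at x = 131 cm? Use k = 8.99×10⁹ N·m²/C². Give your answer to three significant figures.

The total potential is the scalar sum of each charge's contribution, V = Σ kqᵢ/rᵢ.
Distances from the field point to each charge: r₁ = 0.971 m, r₂ = 0.760 m, r₃ = 2.35 m, r₄ = 1.20 m.
V = k[(1.73×10⁻⁶)/(0.971) + (-6.87×10⁻⁶)/(0.760) + (-1.89×10⁻⁶)/(2.35) + (4.91×10⁻⁶)/(1.20)] = -3.58×10⁴ V.

-3.58×10⁴ V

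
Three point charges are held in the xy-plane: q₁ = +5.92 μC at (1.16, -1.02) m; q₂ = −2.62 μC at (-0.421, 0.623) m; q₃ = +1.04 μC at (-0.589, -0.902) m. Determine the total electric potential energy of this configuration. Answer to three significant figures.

-0.0455 J

The work to assemble the configuration equals its total potential energy, U = Σ kqᵢqⱼ/rᵢⱼ over all pairs.
Pair separations: r₁₂ = 2.28 m, r₁₃ = 1.75 m, r₂₃ = 1.53 m.
U = (-0.0612) + (0.0316) + (-0.0160) = -0.0455 J.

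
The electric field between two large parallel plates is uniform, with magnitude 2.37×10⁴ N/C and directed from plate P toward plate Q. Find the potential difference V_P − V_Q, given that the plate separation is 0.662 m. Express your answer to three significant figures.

1.57×10⁴ V

In a uniform field, potential decreases in the direction of E: ΔV = −E·d for a displacement d parallel to E.
Going from Q to P is a displacement of 0.662 m opposite to the field, so V_P − V_Q = +Ed = 1.57×10⁴ V.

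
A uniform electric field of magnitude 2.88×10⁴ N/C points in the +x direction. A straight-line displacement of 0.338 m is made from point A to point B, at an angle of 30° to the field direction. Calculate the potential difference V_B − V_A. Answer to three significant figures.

Only the component of displacement along E changes the potential: ΔV = −E·d·cosθ.
ΔV = −(2.88×10⁴ V/m)(0.338 m)cos30° = -8430 V.

-8430 V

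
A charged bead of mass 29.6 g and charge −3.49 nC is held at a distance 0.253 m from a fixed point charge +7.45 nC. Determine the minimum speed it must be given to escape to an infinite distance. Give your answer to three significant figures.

To just escape, total mechanical energy must reach zero at infinity: ½mv²_min + U = 0, so ½mv²_min = −U = |kQq|/r.
|U| = |kQq|/r = (8.99×10⁹ N·m²/C²)(7.45×10⁻⁹)(3.49×10⁻⁹)/(0.253) = 9.24×10⁻⁷ J.
v_min = √(2|U|/m) = √(2·9.24×10⁻⁷/0.0296) = 7.90×10⁻³ m/s.

7.90×10⁻³ m/s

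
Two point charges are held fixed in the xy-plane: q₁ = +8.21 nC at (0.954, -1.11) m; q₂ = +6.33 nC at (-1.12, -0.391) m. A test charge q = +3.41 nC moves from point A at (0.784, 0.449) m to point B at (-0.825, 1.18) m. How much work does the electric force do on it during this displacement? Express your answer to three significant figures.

The work done by the electric force is W_field = −ΔU = −q(V_B − V_A) = q(V_A − V_B).
At A: distances to the source charges are 1.57 m, 2.08 m; V_A = Σ kqᵢ/rᵢ = 74.4 V.
At B: distances to the source charges are 2.90 m, 1.60 m; V_B = Σ kqᵢ/rᵢ = 61.1 V.
ΔV = V_B − V_A = -13.4 V.
W_field = −qΔV = −(3.41×10⁻⁹ C)(-13.4 V) = 4.55×10⁻⁸ J.

4.55×10⁻⁸ J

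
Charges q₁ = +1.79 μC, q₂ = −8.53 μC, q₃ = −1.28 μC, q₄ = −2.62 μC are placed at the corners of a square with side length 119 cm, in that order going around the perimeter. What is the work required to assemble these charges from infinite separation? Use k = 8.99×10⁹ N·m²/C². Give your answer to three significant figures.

0.0642 J

The assembly work is the sum of pairwise potential energies, U = Σ_{i<j} kqᵢqⱼ/rᵢⱼ.
The four side pairs have separation 1.19 m and the two diagonal pairs 1.68 m.
Summing all 6 pair terms gives U = 0.0642 J.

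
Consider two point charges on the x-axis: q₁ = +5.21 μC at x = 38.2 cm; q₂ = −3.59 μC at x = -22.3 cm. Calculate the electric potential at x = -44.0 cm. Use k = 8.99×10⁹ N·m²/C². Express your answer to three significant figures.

-9.17×10⁴ V

Electric potential is a scalar, so the contributions from each charge add algebraically: V = Σ kqᵢ/rᵢ.
Distances from the field point to each charge: r₁ = 0.822 m, r₂ = 0.217 m.
V = k[(5.21×10⁻⁶)/(0.822) + (-3.59×10⁻⁶)/(0.217)] = -9.17×10⁴ V.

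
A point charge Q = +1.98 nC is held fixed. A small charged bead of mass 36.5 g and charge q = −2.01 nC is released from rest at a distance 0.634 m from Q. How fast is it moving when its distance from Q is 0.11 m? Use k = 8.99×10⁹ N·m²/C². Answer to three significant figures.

3.84×10⁻³ m/s

Only the electrostatic force acts, so mechanical energy is conserved: ½mv² = U₁ − U₂ = kQq(1/r₁ − 1/r₂).
U₁ − U₂ = (8.99×10⁹ N·m²/C²)(1.98×10⁻⁹ C)(-2.01×10⁻⁹ C)(1/0.634 − 1/0.110) = 2.69×10⁻⁷ J.
v = √(2·2.69×10⁻⁷/0.0365) = 3.84×10⁻³ m/s.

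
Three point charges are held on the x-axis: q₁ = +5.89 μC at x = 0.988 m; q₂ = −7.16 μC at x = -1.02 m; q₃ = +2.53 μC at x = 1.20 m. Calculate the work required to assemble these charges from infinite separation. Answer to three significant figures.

The work to assemble the configuration equals its total potential energy, U = Σ kqᵢqⱼ/rᵢⱼ over all pairs.
Pair separations: r₁₂ = 2.01 m, r₁₃ = 0.212 m, r₂₃ = 2.22 m.
U = (-0.189) + (0.632) + (-0.0734) = 0.370 J.

0.370 J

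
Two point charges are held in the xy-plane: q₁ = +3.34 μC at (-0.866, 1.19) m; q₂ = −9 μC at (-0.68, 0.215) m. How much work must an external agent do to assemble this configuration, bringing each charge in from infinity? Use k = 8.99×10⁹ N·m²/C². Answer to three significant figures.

The work to assemble the configuration equals its total potential energy, U = Σ kqᵢqⱼ/rᵢⱼ over all pairs.
Pair separations: r₁₂ = 0.993 m.
U = (-0.272) = -0.272 J.

-0.272 J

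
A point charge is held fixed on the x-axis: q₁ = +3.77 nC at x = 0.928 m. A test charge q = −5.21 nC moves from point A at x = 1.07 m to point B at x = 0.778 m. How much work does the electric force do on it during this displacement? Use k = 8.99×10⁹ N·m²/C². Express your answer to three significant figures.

-6.63×10⁻⁸ J

The work done by the electric force is W_field = −ΔU = −q(V_B − V_A) = q(V_A − V_B).
At A: distance to the source charge is 0.142 m; V_A = kq₁/r = 239 V.
At B: distance to the source charge is 0.150 m; V_B = kq₁/r = 226 V.
ΔV = V_B − V_A = -12.7 V.
W_field = −qΔV = −(-5.21×10⁻⁹ C)(-12.7 V) = -6.63×10⁻⁸ J.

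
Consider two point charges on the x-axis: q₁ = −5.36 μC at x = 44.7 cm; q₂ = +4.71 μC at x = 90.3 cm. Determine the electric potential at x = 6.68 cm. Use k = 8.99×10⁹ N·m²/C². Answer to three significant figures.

-7.61×10⁴ V

Electric potential is a scalar, so the contributions from each charge add algebraically: V = Σ kqᵢ/rᵢ.
Distances from the field point to each charge: r₁ = 0.380 m, r₂ = 0.836 m.
V = k[(-5.36×10⁻⁶)/(0.380) + (4.71×10⁻⁶)/(0.836)] = -7.61×10⁴ V.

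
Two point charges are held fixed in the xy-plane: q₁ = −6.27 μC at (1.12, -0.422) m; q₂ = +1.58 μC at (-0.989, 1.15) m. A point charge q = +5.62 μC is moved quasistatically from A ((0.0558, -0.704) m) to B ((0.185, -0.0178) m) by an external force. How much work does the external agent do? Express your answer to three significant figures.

-0.0126 J

For quasistatic motion the external work equals the change in potential energy: W_ext = qΔV = q(V_B − V_A).
At A: distances to the source charges are 1.10 m, 2.13 m; V_A = Σ kqᵢ/rᵢ = -4.45×10⁴ V.
At B: distances to the source charges are 1.02 m, 1.66 m; V_B = Σ kqᵢ/rᵢ = -4.68×10⁴ V.
ΔV = V_B − V_A = -2230 V.
W_ext = qΔV = (5.62×10⁻⁶ C)(-2230 V) = -0.0126 J.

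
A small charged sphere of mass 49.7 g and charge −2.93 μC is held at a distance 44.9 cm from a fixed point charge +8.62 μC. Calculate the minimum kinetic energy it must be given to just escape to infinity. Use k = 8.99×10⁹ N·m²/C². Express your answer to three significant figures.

0.506 J

To just escape, total mechanical energy must reach zero at infinity: ½mv²_min + U = 0, so ½mv²_min = −U = |kQq|/r.
|U| = |kQq|/r = (8.99×10⁹ N·m²/C²)(8.62×10⁻⁶)(2.93×10⁻⁶)/(0.449) = 0.506 J.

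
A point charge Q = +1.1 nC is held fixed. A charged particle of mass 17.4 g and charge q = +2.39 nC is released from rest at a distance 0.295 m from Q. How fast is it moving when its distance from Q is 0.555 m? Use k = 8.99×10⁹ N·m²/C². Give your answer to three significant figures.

2.08×10⁻³ m/s

Only the electrostatic force acts, so mechanical energy is conserved: ½mv² = U₁ − U₂ = kQq(1/r₁ − 1/r₂).
U₁ − U₂ = (8.99×10⁹ N·m²/C²)(1.10×10⁻⁹ C)(2.39×10⁻⁹ C)(1/0.295 − 1/0.555) = 3.75×10⁻⁸ J.
v = √(2·3.75×10⁻⁸/0.0174) = 2.08×10⁻³ m/s.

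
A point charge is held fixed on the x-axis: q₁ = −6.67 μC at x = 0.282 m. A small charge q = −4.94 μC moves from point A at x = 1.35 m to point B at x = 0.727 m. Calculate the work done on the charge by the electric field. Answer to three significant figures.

-0.388 J

The work done by the electric force is W_field = −ΔU = −q(V_B − V_A) = q(V_A − V_B).
At A: distance to the source charge is 1.07 m; V_A = kq₁/r = -5.61×10⁴ V.
At B: distance to the source charge is 0.445 m; V_B = kq₁/r = -1.35×10⁵ V.
ΔV = V_B − V_A = -7.86×10⁴ V.
W_field = −qΔV = −(-4.94×10⁻⁶ C)(-7.86×10⁴ V) = -0.388 J.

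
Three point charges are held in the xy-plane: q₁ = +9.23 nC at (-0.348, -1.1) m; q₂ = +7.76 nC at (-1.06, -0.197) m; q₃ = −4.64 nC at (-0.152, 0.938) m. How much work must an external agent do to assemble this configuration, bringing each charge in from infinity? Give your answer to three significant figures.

1.49×10⁻⁷ J

The work to assemble the configuration equals its total potential energy, U = Σ kqᵢqⱼ/rᵢⱼ over all pairs.
Pair separations: r₁₂ = 1.15 m, r₁₃ = 2.05 m, r₂₃ = 1.45 m.
U = (5.60×10⁻⁷) + (-1.88×10⁻⁷) + (-2.23×10⁻⁷) = 1.49×10⁻⁷ J.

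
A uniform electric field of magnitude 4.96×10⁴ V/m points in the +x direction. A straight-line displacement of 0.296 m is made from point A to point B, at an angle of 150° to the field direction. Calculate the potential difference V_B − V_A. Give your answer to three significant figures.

Only the component of displacement along E changes the potential: ΔV = −E·d·cosθ.
ΔV = −(4.96×10⁴ V/m)(0.296 m)cos150° = 1.27×10⁴ V.

1.27×10⁴ V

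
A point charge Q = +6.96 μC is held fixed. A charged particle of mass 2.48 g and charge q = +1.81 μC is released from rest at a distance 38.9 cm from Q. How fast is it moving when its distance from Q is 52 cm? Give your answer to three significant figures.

Only the electrostatic force acts, so mechanical energy is conserved: ½mv² = U₁ − U₂ = kQq(1/r₁ − 1/r₂).
U₁ − U₂ = (8.99×10⁹ N·m²/C²)(6.96×10⁻⁶ C)(1.81×10⁻⁶ C)(1/0.389 − 1/0.520) = 0.0733 J.
v = √(2·0.0733/2.48×10⁻³) = 7.69 m/s.

7.69 m/s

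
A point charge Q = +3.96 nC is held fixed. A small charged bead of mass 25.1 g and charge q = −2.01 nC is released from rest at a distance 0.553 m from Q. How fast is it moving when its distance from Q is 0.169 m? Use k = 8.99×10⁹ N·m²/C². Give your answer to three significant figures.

Only the electrostatic force acts, so mechanical energy is conserved: ½mv² = U₁ − U₂ = kQq(1/r₁ − 1/r₂).
U₁ − U₂ = (8.99×10⁹ N·m²/C²)(3.96×10⁻⁹ C)(-2.01×10⁻⁹ C)(1/0.553 − 1/0.169) = 2.94×10⁻⁷ J.
v = √(2·2.94×10⁻⁷/0.0251) = 4.84×10⁻³ m/s.

4.84×10⁻³ m/s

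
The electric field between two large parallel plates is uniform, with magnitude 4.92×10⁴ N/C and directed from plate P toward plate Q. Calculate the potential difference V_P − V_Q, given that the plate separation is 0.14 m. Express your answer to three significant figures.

6890 V

In a uniform field, potential decreases in the direction of E: ΔV = −E·d for a displacement d parallel to E.
Going from Q to P is a displacement of 0.14 m opposite to the field, so V_P − V_Q = +Ed = 6890 V.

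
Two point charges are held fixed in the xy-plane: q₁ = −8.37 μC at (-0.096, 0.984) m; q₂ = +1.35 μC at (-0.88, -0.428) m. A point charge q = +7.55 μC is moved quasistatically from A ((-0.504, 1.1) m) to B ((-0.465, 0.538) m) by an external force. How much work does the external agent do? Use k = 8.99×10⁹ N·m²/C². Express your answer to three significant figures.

For quasistatic motion the external work equals the change in potential energy: W_ext = qΔV = q(V_B − V_A).
At A: distances to the source charges are 0.424 m, 1.57 m; V_A = Σ kqᵢ/rᵢ = -1.70×10⁵ V.
At B: distances to the source charges are 0.579 m, 1.05 m; V_B = Σ kqᵢ/rᵢ = -1.18×10⁵ V.
ΔV = V_B − V_A = 5.12×10⁴ V.
W_ext = qΔV = (7.55×10⁻⁶ C)(5.12×10⁴ V) = 0.387 J.

0.387 J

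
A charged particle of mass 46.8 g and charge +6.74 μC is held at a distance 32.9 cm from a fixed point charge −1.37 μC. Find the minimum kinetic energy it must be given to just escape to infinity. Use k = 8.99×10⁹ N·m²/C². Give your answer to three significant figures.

To just escape, total mechanical energy must reach zero at infinity: ½mv²_min + U = 0, so ½mv²_min = −U = |kQq|/r.
|U| = |kQq|/r = (8.99×10⁹ N·m²/C²)(1.37×10⁻⁶)(6.74×10⁻⁶)/(0.329) = 0.252 J.

0.252 J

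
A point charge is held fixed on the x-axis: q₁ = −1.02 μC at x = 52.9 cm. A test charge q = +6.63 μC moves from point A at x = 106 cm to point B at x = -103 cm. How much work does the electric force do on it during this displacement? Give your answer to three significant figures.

-0.0755 J

The work done by the electric force is W_field = −ΔU = −q(V_B − V_A) = q(V_A − V_B).
At A: distance to the source charge is 0.531 m; V_A = kq₁/r = -1.73×10⁴ V.
At B: distance to the source charge is 1.56 m; V_B = kq₁/r = -5880 V.
ΔV = V_B − V_A = 1.14×10⁴ V.
W_field = −qΔV = −(6.63×10⁻⁶ C)(1.14×10⁴ V) = -0.0755 J.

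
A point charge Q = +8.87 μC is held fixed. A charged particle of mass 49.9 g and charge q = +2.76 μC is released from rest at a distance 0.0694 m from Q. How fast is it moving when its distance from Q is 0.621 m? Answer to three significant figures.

10.6 m/s

Only the electrostatic force acts, so mechanical energy is conserved: ½mv² = U₁ − U₂ = kQq(1/r₁ − 1/r₂).
U₁ − U₂ = (8.99×10⁹ N·m²/C²)(8.87×10⁻⁶ C)(2.76×10⁻⁶ C)(1/0.0694 − 1/0.621) = 2.82 J.
v = √(2·2.82/0.0499) = 10.6 m/s.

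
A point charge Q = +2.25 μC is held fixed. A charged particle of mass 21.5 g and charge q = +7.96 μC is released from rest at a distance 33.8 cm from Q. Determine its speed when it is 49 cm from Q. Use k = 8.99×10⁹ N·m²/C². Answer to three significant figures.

3.71 m/s

Only the electrostatic force acts, so mechanical energy is conserved: ½mv² = U₁ − U₂ = kQq(1/r₁ − 1/r₂).
U₁ − U₂ = (8.99×10⁹ N·m²/C²)(2.25×10⁻⁶ C)(7.96×10⁻⁶ C)(1/0.338 − 1/0.490) = 0.148 J.
v = √(2·0.148/0.0215) = 3.71 m/s.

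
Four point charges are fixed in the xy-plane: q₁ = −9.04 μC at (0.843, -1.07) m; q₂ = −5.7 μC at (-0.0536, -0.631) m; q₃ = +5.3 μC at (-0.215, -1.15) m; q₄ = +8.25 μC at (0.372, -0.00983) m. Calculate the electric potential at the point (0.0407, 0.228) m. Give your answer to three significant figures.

Electric potential is a scalar, so the contributions from each charge add algebraically: V = Σ kqᵢ/rᵢ.
Distances from the field point to each charge: r₁ = 1.53 m, r₂ = 0.864 m, r₃ = 1.40 m, r₄ = 0.408 m.
V = k[(-9.04×10⁻⁶)/(1.53) + (-5.70×10⁻⁶)/(0.864) + (5.30×10⁻⁶)/(1.40) + (8.25×10⁻⁶)/(0.408)] = 1.03×10⁵ V.

1.03×10⁵ V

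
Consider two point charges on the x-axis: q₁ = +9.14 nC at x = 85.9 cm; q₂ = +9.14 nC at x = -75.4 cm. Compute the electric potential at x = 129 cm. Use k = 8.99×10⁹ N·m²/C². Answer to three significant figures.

231 V

The total potential is the scalar sum of each charge's contribution, V = Σ kqᵢ/rᵢ.
Distances from the field point to each charge: r₁ = 0.431 m, r₂ = 2.04 m.
V = k[(9.14×10⁻⁹)/(0.431) + (9.14×10⁻⁹)/(2.04)] = 231 V.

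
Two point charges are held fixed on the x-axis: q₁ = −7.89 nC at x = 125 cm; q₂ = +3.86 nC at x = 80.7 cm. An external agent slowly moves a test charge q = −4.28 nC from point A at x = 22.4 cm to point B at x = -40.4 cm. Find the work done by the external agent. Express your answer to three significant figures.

For quasistatic motion the external work equals the change in potential energy: W_ext = qΔV = q(V_B − V_A).
At A: distances to the source charges are 1.03 m, 0.583 m; V_A = Σ kqᵢ/rᵢ = -9.61 V.
At B: distances to the source charges are 1.65 m, 1.21 m; V_B = Σ kqᵢ/rᵢ = -14.2 V.
ΔV = V_B − V_A = -4.62 V.
W_ext = qΔV = (-4.28×10⁻⁹ C)(-4.62 V) = 1.98×10⁻⁸ J.

1.98×10⁻⁸ J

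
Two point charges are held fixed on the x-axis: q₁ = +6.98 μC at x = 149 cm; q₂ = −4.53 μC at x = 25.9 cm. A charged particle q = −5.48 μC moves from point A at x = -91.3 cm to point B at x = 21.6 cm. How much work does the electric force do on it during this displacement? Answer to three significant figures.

-4.87 J

The work done by the electric force is W_field = −ΔU = −q(V_B − V_A) = q(V_A − V_B).
At A: distances to the source charges are 2.40 m, 1.17 m; V_A = Σ kqᵢ/rᵢ = -8630 V.
At B: distances to the source charges are 1.27 m, 0.0430 m; V_B = Σ kqᵢ/rᵢ = -8.98×10⁵ V.
ΔV = V_B − V_A = -8.89×10⁵ V.
W_field = −qΔV = −(-5.48×10⁻⁶ C)(-8.89×10⁵ V) = -4.87 J.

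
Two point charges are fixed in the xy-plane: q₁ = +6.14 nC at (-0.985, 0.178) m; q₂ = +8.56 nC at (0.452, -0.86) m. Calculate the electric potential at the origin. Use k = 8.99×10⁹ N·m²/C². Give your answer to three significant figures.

Electric potential is a scalar, so the contributions from each charge add algebraically: V = Σ kqᵢ/rᵢ.
Distances from the field point to each charge: r₁ = 1.00 m, r₂ = 0.972 m.
V = k[(6.14×10⁻⁹)/(1.00) + (8.56×10⁻⁹)/(0.972)] = 134 V.

134 V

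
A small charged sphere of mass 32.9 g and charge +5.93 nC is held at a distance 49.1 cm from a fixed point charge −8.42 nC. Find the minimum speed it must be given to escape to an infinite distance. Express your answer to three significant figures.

To just escape, total mechanical energy must reach zero at infinity: ½mv²_min + U = 0, so ½mv²_min = −U = |kQq|/r.
|U| = |kQq|/r = (8.99×10⁹ N·m²/C²)(8.42×10⁻⁹)(5.93×10⁻⁹)/(0.491) = 9.14×10⁻⁷ J.
v_min = √(2|U|/m) = √(2·9.14×10⁻⁷/0.0329) = 7.45×10⁻³ m/s.

7.45×10⁻³ m/s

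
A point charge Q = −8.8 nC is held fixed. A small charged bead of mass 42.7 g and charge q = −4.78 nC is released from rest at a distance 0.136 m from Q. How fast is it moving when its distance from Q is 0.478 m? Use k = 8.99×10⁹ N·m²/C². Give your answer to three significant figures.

9.65×10⁻³ m/s

Only the electrostatic force acts, so mechanical energy is conserved: ½mv² = U₁ − U₂ = kQq(1/r₁ − 1/r₂).
U₁ − U₂ = (8.99×10⁹ N·m²/C²)(-8.80×10⁻⁹ C)(-4.78×10⁻⁹ C)(1/0.136 − 1/0.478) = 1.99×10⁻⁶ J.
v = √(2·1.99×10⁻⁶/0.0427) = 9.65×10⁻³ m/s.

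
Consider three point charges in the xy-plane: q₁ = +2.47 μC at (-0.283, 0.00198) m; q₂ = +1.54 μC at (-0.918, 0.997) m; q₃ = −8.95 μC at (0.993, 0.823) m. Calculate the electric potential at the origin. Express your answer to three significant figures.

Electric potential is a scalar, so the contributions from each charge add algebraically: V = Σ kqᵢ/rᵢ.
Distances from the field point to each charge: r₁ = 0.283 m, r₂ = 1.36 m, r₃ = 1.29 m.
V = k[(2.47×10⁻⁶)/(0.283) + (1.54×10⁻⁶)/(1.36) + (-8.95×10⁻⁶)/(1.29)] = 2.63×10⁴ V.

2.63×10⁴ V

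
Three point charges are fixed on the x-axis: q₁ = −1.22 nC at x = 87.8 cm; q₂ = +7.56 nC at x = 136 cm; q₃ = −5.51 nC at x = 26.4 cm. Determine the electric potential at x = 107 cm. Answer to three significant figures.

116 V

The total potential is the scalar sum of each charge's contribution, V = Σ kqᵢ/rᵢ.
Distances from the field point to each charge: r₁ = 0.192 m, r₂ = 0.290 m, r₃ = 0.806 m.
V = k[(-1.22×10⁻⁹)/(0.192) + (7.56×10⁻⁹)/(0.290) + (-5.51×10⁻⁹)/(0.806)] = 116 V.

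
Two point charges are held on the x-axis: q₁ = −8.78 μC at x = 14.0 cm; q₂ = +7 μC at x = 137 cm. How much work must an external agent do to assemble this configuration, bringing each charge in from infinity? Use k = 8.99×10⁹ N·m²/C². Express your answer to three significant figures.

-0.449 J

The work to assemble the configuration equals its total potential energy, U = Σ kqᵢqⱼ/rᵢⱼ over all pairs.
Pair separations: r₁₂ = 1.23 m.
U = (-0.449) = -0.449 J.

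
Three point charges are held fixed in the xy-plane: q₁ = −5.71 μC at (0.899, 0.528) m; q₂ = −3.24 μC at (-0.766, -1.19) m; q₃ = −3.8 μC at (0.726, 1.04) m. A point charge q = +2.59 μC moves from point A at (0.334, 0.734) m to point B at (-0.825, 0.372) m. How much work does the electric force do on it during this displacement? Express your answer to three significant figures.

-0.256 J

The work done by the electric force is W_field = −ΔU = −q(V_B − V_A) = q(V_A − V_B).
At A: distances to the source charges are 0.601 m, 2.22 m, 0.497 m; V_A = Σ kqᵢ/rᵢ = -1.67×10⁵ V.
At B: distances to the source charges are 1.73 m, 1.56 m, 1.69 m; V_B = Σ kqᵢ/rᵢ = -6.85×10⁴ V.
ΔV = V_B − V_A = 9.87×10⁴ V.
W_field = −qΔV = −(2.59×10⁻⁶ C)(9.87×10⁴ V) = -0.256 J.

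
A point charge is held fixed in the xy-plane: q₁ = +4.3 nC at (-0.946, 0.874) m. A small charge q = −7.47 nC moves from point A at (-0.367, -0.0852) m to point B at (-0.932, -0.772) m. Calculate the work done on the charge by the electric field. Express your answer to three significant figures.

The work done by the electric force is W_field = −ΔU = −q(V_B − V_A) = q(V_A − V_B).
At A: distance to the source charge is 1.12 m; V_A = kq₁/r = 34.5 V.
At B: distance to the source charge is 1.65 m; V_B = kq₁/r = 23.5 V.
ΔV = V_B − V_A = -11.0 V.
W_field = −qΔV = −(-7.47×10⁻⁹ C)(-11.0 V) = -8.23×10⁻⁸ J.

-8.23×10⁻⁸ J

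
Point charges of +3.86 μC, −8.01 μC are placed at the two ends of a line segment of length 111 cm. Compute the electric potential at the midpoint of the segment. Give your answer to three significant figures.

The total potential is the scalar sum of each charge's contribution, V = Σ kqᵢ/rᵢ.
Each charge is 0.555 m from the midpoint.
V = k[(3.86×10⁻⁶)/(0.555) + (-8.01×10⁻⁶)/(0.555)] = -6.72×10⁴ V.

-6.72×10⁴ V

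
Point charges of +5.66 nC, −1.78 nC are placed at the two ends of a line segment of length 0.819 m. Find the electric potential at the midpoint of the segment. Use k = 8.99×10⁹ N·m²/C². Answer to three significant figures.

Electric potential is a scalar, so the contributions from each charge add algebraically: V = Σ kqᵢ/rᵢ.
Each charge is 0.409 m from the midpoint.
V = k[(5.66×10⁻⁹)/(0.409) + (-1.78×10⁻⁹)/(0.409)] = 85.2 V.

85.2 V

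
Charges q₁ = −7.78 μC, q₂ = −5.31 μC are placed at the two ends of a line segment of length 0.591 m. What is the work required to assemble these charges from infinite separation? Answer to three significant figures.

The work to assemble the configuration equals its total potential energy, U = Σ kqᵢqⱼ/rᵢⱼ over all pairs.
The separation is r = 0.591 m.
U = (0.628) = 0.628 J.

0.628 J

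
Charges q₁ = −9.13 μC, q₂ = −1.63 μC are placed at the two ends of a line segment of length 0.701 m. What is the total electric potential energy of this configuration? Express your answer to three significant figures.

0.191 J

The work to assemble the configuration equals its total potential energy, U = Σ kqᵢqⱼ/rᵢⱼ over all pairs.
The separation is r = 0.701 m.
U = (0.191) = 0.191 J.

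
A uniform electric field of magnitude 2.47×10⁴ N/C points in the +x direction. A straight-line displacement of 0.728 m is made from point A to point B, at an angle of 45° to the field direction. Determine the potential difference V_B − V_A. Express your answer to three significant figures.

-1.27×10⁴ V

Only the component of displacement along E changes the potential: ΔV = −E·d·cosθ.
ΔV = −(2.47×10⁴ V/m)(0.728 m)cos45° = -1.27×10⁴ V.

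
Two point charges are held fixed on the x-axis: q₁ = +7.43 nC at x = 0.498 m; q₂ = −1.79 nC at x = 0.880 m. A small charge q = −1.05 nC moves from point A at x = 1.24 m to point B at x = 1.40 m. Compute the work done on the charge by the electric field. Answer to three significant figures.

-2.33×10⁻⁹ J

The work done by the electric force is W_field = −ΔU = −q(V_B − V_A) = q(V_A − V_B).
At A: distances to the source charges are 0.742 m, 0.360 m; V_A = Σ kqᵢ/rᵢ = 45.3 V.
At B: distances to the source charges are 0.902 m, 0.520 m; V_B = Σ kqᵢ/rᵢ = 43.1 V.
ΔV = V_B − V_A = -2.21 V.
W_field = −qΔV = −(-1.05×10⁻⁹ C)(-2.21 V) = -2.33×10⁻⁹ J.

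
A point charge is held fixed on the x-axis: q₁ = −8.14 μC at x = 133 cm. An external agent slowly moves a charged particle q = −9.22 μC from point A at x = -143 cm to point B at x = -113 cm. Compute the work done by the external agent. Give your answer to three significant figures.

0.0298 J

For quasistatic motion the external work equals the change in potential energy: W_ext = qΔV = q(V_B − V_A).
At A: distance to the source charge is 2.76 m; V_A = kq₁/r = -2.65×10⁴ V.
At B: distance to the source charge is 2.46 m; V_B = kq₁/r = -2.97×10⁴ V.
ΔV = V_B − V_A = -3230 V.
W_ext = qΔV = (-9.22×10⁻⁶ C)(-3230 V) = 0.0298 J.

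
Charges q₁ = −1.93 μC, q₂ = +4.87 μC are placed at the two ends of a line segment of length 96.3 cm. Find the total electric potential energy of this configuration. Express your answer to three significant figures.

-0.0877 J

The assembly work is the sum of pairwise potential energies, U = Σ_{i<j} kqᵢqⱼ/rᵢⱼ.
The separation is r = 0.963 m.
U = (-0.0877) = -0.0877 J.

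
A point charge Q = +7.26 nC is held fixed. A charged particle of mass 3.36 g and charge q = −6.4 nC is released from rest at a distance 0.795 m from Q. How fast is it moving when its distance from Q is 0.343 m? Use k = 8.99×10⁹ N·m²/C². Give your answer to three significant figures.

0.0203 m/s

Only the electrostatic force acts, so mechanical energy is conserved: ½mv² = U₁ − U₂ = kQq(1/r₁ − 1/r₂).
U₁ − U₂ = (8.99×10⁹ N·m²/C²)(7.26×10⁻⁹ C)(-6.40×10⁻⁹ C)(1/0.795 − 1/0.343) = 6.92×10⁻⁷ J.
v = √(2·6.92×10⁻⁷/3.36×10⁻³) = 0.0203 m/s.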